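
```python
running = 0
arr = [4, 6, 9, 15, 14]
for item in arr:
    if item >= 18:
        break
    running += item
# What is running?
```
Trace:
  running=0
  running=4, item=4
  running=10, item=6
  running=19, item=9
  running=34, item=15
  running=48, item=14

Final answer: 48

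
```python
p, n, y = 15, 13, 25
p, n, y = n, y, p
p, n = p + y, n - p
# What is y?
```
Trace:
  p=15, n=13, y=25
  p=13, n=25, y=15
  p=28, n=12, y=15

Final answer: 15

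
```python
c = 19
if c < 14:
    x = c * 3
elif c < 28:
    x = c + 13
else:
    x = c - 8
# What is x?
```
Trace:
  c=19
  c=19, x=32

Final answer: 32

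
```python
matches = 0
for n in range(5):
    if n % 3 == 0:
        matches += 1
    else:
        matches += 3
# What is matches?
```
Trace:
  matches=0
  matches=1, n=0
  matches=4, n=1
  matches=7, n=2
  matches=8, n=3
  matches=11, n=4

Final answer: 11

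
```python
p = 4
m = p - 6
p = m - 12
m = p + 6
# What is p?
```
Trace:
  p=4
  p=4, m=-2
  p=-14, m=-2
  p=-14, m=-8

Final answer: -14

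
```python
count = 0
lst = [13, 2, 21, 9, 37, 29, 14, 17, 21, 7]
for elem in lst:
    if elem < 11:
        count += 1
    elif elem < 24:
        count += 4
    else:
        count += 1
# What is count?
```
Trace:
  count=0
  count=4, elem=13
  count=5, elem=2
  count=9, elem=21
  count=10, elem=9
  count=11, elem=37
  count=12, elem=29
  count=16, elem=14
  count=20, elem=17
  count=24, elem=21
  count=25, elem=7

Final answer: 25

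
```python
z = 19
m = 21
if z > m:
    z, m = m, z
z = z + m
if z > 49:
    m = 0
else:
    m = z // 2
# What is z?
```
Trace:
  z=19
  z=19, m=21
  z=19, m=21
  z=40, m=21
  z=40, m=20

Final answer: 40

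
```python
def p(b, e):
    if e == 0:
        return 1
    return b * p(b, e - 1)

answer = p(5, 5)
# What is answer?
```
Call trace:
p(b=5, e=5)
  p(b=5, e=4)
    p(b=5, e=3)
      p(b=5, e=2)
        p(b=5, e=1)
          p(b=5, e=0)
          -> return 1
        -> return 5
      -> return 25
    -> return 125
  -> return 625
-> return 3125

Final answer: 3125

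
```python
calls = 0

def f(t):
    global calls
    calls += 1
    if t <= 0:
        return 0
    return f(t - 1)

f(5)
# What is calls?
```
Call trace:
f(t=5)
  f(t=4)
    f(t=3)
      f(t=2)
        f(t=1)
          f(t=0)
          -> return 0
        -> return 0
      -> return 0
    -> return 0
  -> return 0
-> return 0

calls is incremented once per call. f is entered once for each t = 5, 4, 3, 2, 1, 0 (the t <= 0 call returns without recursing), i.e. 5 + 1 calls.
calls = 6

Final answer: 6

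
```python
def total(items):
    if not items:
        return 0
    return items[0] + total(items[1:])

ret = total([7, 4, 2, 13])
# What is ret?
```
Call trace:
total(items=[7, 4, 2, 13])
  total(items=[4, 2, 13])
    total(items=[2, 13])
      total(items=[13])
        total(items=[])
        -> return 0
      -> return 13
    -> return 15
  -> return 19
-> return 26

Final answer: 26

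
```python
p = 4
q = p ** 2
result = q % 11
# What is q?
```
Trace:
  p=4
  p=4, q=16
  p=4, q=16, result=5

Final answer: 16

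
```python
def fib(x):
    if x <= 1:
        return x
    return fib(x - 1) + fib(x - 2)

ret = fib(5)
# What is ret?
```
Call trace (a repeated sub-call is expanded the first time; later identical calls just restate its return value):
fib(x=5)
  fib(x=4)
    fib(x=3)
      fib(x=2)
        fib(x=1)
        -> return 1
        fib(x=0)
        -> return 0
      -> return 1
      fib(x=1)
      -> return 1
    -> return 2
    fib(x=2) -> return 1  (same call as traced above)
  -> return 3
  fib(x=3) -> return 2  (same call as traced above)
-> return 5

Final answer: 5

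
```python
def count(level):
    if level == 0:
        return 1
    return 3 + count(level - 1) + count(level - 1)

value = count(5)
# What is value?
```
Call trace (a repeated sub-call is expanded the first time; later identical calls just restate its return value):
count(level=5)
  count(level=4)
    count(level=3)
      count(level=2)
        count(level=1)
          count(level=0)
          -> return 1
          count(level=0)
          -> return 1
        -> return 5
        count(level=1) -> return 5  (same call as traced above)
      -> return 13
      count(level=2) -> return 13  (same call as traced above)
    -> return 29
    count(level=3) -> return 29  (same call as traced above)
  -> return 61
  count(level=4) -> return 61  (same call as traced above)
-> return 125

Final answer: 125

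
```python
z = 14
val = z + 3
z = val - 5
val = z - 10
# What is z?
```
Trace:
  z=14
  z=14, val=17
  z=12, val=17
  z=12, val=2

Final answer: 12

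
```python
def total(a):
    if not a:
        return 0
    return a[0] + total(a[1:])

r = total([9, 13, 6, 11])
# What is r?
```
Call trace:
total(a=[9, 13, 6, 11])
  total(a=[13, 6, 11])
    total(a=[6, 11])
      total(a=[11])
        total(a=[])
        -> return 0
      -> return 11
    -> return 17
  -> return 30
-> return 39

Final answer: 39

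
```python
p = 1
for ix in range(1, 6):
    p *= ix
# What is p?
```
Trace:
  p=1
  p=1, ix=1
  p=2, ix=2
  p=6, ix=3
  p=24, ix=4
  p=120, ix=5

Final answer: 120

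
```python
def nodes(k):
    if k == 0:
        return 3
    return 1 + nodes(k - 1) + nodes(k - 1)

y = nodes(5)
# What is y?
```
Call trace (a repeated sub-call is expanded the first time; later identical calls just restate its return value):
nodes(k=5)
  nodes(k=4)
    nodes(k=3)
      nodes(k=2)
        nodes(k=1)
          nodes(k=0)
          -> return 3
          nodes(k=0)
          -> return 3
        -> return 7
        nodes(k=1) -> return 7  (same call as traced above)
      -> return 15
      nodes(k=2) -> return 15  (same call as traced above)
    -> return 31
    nodes(k=3) -> return 31  (same call as traced above)
  -> return 63
  nodes(k=4) -> return 63  (same call as traced above)
-> return 127

Final answer: 127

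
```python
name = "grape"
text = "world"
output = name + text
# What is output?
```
Trace:
  name='grape'
  name='grape', text='world'
  name='grape', text='world', output='grapeworld'

Final answer: 'grapeworld'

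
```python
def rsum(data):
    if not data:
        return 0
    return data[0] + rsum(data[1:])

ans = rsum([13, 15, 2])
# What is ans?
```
Call trace:
rsum(data=[13, 15, 2])
  rsum(data=[15, 2])
    rsum(data=[2])
      rsum(data=[])
      -> return 0
    -> return 2
  -> return 17
-> return 30

Final answer: 30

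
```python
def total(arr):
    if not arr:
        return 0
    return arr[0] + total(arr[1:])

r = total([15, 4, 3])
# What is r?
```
Call trace:
total(arr=[15, 4, 3])
  total(arr=[4, 3])
    total(arr=[3])
      total(arr=[])
      -> return 0
    -> return 3
  -> return 7
-> return 22

Final answer: 22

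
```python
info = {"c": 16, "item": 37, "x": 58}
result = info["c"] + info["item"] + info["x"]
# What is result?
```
Trace:
  info={'c': 16, 'item': 37, 'x': 58}
  info={'c': 16, 'item': 37, 'x': 58}, result=111

Final answer: 111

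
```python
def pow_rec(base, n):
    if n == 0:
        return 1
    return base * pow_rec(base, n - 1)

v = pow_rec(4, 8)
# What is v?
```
Call trace:
pow_rec(base=4, n=8)
  pow_rec(base=4, n=7)
    pow_rec(base=4, n=6)
      pow_rec(base=4, n=5)
        pow_rec(base=4, n=4)
          pow_rec(base=4, n=3)
            pow_rec(base=4, n=2)
              pow_rec(base=4, n=1)
                pow_rec(base=4, n=0)
                -> return 1
              -> return 4
            -> return 16
          -> return 64
        -> return 256
      -> return 1024
    -> return 4096
  -> return 16384
-> return 65536

Final answer: 65536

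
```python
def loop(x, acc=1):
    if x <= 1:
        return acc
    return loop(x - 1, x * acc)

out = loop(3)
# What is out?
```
Call trace:
loop(x=3, acc=1)
  loop(x=2, acc=3)
    loop(x=1, acc=6)
    -> return 6
  -> return 6
-> return 6

Final answer: 6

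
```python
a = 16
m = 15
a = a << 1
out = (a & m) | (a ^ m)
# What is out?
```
Trace:
  a=16
  a=16, m=15
  a=32, m=15
  a=32, m=15, out=47

Final answer: 47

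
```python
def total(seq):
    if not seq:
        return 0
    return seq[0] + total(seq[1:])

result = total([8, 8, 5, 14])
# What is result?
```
Call trace:
total(seq=[8, 8, 5, 14])
  total(seq=[8, 5, 14])
    total(seq=[5, 14])
      total(seq=[14])
        total(seq=[])
        -> return 0
      -> return 14
    -> return 19
  -> return 27
-> return 35

Final answer: 35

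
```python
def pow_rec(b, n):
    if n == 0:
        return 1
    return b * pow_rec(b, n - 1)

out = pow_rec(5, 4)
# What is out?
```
Call trace:
pow_rec(b=5, n=4)
  pow_rec(b=5, n=3)
    pow_rec(b=5, n=2)
      pow_rec(b=5, n=1)
        pow_rec(b=5, n=0)
        -> return 1
      -> return 5
    -> return 25
  -> return 125
-> return 625

Final answer: 625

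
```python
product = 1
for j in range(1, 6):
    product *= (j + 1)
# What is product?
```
Trace:
  product=1
  product=2, j=1
  product=6, j=2
  product=24, j=3
  product=120, j=4
  product=720, j=5

Final answer: 720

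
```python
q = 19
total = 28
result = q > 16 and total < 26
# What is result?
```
Trace:
  q=19
  q=19, total=28
  q=19, total=28, result=False

Final answer: False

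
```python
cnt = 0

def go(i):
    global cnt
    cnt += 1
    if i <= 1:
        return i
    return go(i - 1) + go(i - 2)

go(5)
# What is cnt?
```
Call trace (a repeated sub-call is expanded the first time; later identical calls just restate its return value):
go(i=5)
  go(i=4)
    go(i=3)
      go(i=2)
        go(i=1)
        -> return 1
        go(i=0)
        -> return 0
      -> return 1
      go(i=1)
      -> return 1
    -> return 2
    go(i=2) -> return 1  (same call as traced above)
  -> return 3
  go(i=3) -> return 2  (same call as traced above)
-> return 5

cnt is incremented once per call, so count the calls in each subtree. Let C(i) = number of calls made by go(i).
C(0) = C(1) = 1 (base case, no recursion); C(i) = 1 + C(i - 1) + C(i - 2) otherwise.
C(2) = 1 + C(1) + C(0) = 1 + 1 + 1 = 3
C(3) = 1 + C(2) + C(1) = 1 + 3 + 1 = 5
C(4) = 1 + C(3) + C(2) = 1 + 5 + 3 = 9
C(5) = 1 + C(4) + C(3) = 1 + 9 + 5 = 15
cnt = C(5) = 15

Final answer: 15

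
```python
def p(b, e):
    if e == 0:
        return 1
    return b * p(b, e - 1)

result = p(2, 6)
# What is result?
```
Call trace:
p(b=2, e=6)
  p(b=2, e=5)
    p(b=2, e=4)
      p(b=2, e=3)
        p(b=2, e=2)
          p(b=2, e=1)
            p(b=2, e=0)
            -> return 1
          -> return 2
        -> return 4
      -> return 8
    -> return 16
  -> return 32
-> return 64

Final answer: 64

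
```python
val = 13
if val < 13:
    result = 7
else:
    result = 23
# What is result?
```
Trace:
  val=13
  val=13, result=23

Final answer: 23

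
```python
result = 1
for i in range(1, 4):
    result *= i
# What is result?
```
Trace:
  result=1
  result=1, i=1
  result=2, i=2
  result=6, i=3

Final answer: 6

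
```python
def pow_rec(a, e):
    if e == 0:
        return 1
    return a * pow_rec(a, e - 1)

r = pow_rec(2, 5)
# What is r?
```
Call trace:
pow_rec(a=2, e=5)
  pow_rec(a=2, e=4)
    pow_rec(a=2, e=3)
      pow_rec(a=2, e=2)
        pow_rec(a=2, e=1)
          pow_rec(a=2, e=0)
          -> return 1
        -> return 2
      -> return 4
    -> return 8
  -> return 16
-> return 32

Final answer: 32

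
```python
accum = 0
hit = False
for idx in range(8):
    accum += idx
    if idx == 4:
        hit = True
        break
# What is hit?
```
Trace:
  accum=0
  accum=0, hit=False
  accum=0, hit=False, idx=0
  accum=1, hit=False, idx=1
  accum=3, hit=False, idx=2
  accum=6, hit=False, idx=3
  accum=10, hit=True, idx=4

Final answer: True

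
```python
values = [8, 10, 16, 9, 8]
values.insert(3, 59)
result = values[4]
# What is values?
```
Trace:
  values=[8, 10, 16, 9, 8]
  values=[8, 10, 16, 59, 9, 8]
  values=[8, 10, 16, 59, 9, 8], result=9

Final answer: [8, 10, 16, 59, 9, 8]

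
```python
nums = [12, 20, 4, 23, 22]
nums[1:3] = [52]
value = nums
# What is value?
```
Trace:
  nums=[12, 20, 4, 23, 22]
  nums=[12, 52, 23, 22]
  nums=[12, 52, 23, 22], value=[12, 52, 23, 22]

Final answer: [12, 52, 23, 22]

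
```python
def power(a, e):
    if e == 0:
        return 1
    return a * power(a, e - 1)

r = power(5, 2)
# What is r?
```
Call trace:
power(a=5, e=2)
  power(a=5, e=1)
    power(a=5, e=0)
    -> return 1
  -> return 5
-> return 25

Final answer: 25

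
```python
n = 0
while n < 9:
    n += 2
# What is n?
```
Trace:
  n=0
  n=2
  n=4
  n=6
  n=8
  n=10

Final answer: 10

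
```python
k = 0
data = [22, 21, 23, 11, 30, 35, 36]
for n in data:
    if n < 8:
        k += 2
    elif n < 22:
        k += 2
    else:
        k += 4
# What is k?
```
Trace:
  k=0
  k=4, n=22
  k=6, n=21
  k=10, n=23
  k=12, n=11
  k=16, n=30
  k=20, n=35
  k=24, n=36

Final answer: 24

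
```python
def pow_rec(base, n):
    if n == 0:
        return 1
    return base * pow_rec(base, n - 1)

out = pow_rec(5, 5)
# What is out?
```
Call trace:
pow_rec(base=5, n=5)
  pow_rec(base=5, n=4)
    pow_rec(base=5, n=3)
      pow_rec(base=5, n=2)
        pow_rec(base=5, n=1)
          pow_rec(base=5, n=0)
          -> return 1
        -> return 5
      -> return 25
    -> return 125
  -> return 625
-> return 3125

Final answer: 3125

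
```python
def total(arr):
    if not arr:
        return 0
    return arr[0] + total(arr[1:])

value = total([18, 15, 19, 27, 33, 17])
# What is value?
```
Call trace:
total(arr=[18, 15, 19, 27, 33, 17])
  total(arr=[15, 19, 27, 33, 17])
    total(arr=[19, 27, 33, 17])
      total(arr=[27, 33, 17])
        total(arr=[33, 17])
          total(arr=[17])
            total(arr=[])
            -> return 0
          -> return 17
        -> return 50
      -> return 77
    -> return 96
  -> return 111
-> return 129

Final answer: 129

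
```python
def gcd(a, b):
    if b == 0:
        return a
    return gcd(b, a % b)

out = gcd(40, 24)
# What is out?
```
Call trace:
gcd(a=40, b=24)
  gcd(a=24, b=16)
    gcd(a=16, b=8)
      gcd(a=8, b=0)
      -> return 8
    -> return 8
  -> return 8
-> return 8

Final answer: 8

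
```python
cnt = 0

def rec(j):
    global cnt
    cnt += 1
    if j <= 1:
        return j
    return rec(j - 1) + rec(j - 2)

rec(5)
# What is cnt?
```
Call trace (a repeated sub-call is expanded the first time; later identical calls just restate its return value):
rec(j=5)
  rec(j=4)
    rec(j=3)
      rec(j=2)
        rec(j=1)
        -> return 1
        rec(j=0)
        -> return 0
      -> return 1
      rec(j=1)
      -> return 1
    -> return 2
    rec(j=2) -> return 1  (same call as traced above)
  -> return 3
  rec(j=3) -> return 2  (same call as traced above)
-> return 5

cnt is incremented once per call, so count the calls in each subtree. Let C(j) = number of calls made by rec(j).
C(0) = C(1) = 1 (base case, no recursion); C(j) = 1 + C(j - 1) + C(j - 2) otherwise.
C(2) = 1 + C(1) + C(0) = 1 + 1 + 1 = 3
C(3) = 1 + C(2) + C(1) = 1 + 3 + 1 = 5
C(4) = 1 + C(3) + C(2) = 1 + 5 + 3 = 9
C(5) = 1 + C(4) + C(3) = 1 + 9 + 5 = 15
cnt = C(5) = 15

Final answer: 15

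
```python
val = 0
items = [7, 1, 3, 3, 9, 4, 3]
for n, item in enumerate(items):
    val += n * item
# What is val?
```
Trace:
  val=0
  val=0, n=0, item=7
  val=1, n=1, item=1
  val=7, n=2, item=3
  val=16, n=3, item=3
  val=52, n=4, item=9
  val=72, n=5, item=4
  val=90, n=6, item=3

Final answer: 90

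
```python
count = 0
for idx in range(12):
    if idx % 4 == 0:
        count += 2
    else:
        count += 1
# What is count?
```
Trace:
  count=0
  count=2, idx=0
  count=3, idx=1
  count=4, idx=2
  count=5, idx=3
  count=7, idx=4
  count=8, idx=5
  count=9, idx=6
  count=10, idx=7
  count=12, idx=8
  count=13, idx=9
  count=14, idx=10
  count=15, idx=11

Final answer: 15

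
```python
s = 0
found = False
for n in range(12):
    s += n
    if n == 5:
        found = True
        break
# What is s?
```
Trace:
  s=0
  s=0, found=False
  s=0, found=False, n=0
  s=1, found=False, n=1
  s=3, found=False, n=2
  s=6, found=False, n=3
  s=10, found=False, n=4
  s=15, found=True, n=5

Final answer: 15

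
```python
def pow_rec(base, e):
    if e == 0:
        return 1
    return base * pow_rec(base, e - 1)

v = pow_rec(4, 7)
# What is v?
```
Call trace:
pow_rec(base=4, e=7)
  pow_rec(base=4, e=6)
    pow_rec(base=4, e=5)
      pow_rec(base=4, e=4)
        pow_rec(base=4, e=3)
          pow_rec(base=4, e=2)
            pow_rec(base=4, e=1)
              pow_rec(base=4, e=0)
              -> return 1
            -> return 4
          -> return 16
        -> return 64
      -> return 256
    -> return 1024
  -> return 4096
-> return 16384

Final answer: 16384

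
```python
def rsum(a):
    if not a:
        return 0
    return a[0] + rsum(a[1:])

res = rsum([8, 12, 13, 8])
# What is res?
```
Call trace:
rsum(a=[8, 12, 13, 8])
  rsum(a=[12, 13, 8])
    rsum(a=[13, 8])
      rsum(a=[8])
        rsum(a=[])
        -> return 0
      -> return 8
    -> return 21
  -> return 33
-> return 41

Final answer: 41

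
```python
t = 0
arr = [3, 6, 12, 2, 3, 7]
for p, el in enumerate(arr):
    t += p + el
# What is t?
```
Trace:
  t=0
  t=3, p=0, el=3
  t=10, p=1, el=6
  t=24, p=2, el=12
  t=29, p=3, el=2
  t=36, p=4, el=3
  t=48, p=5, el=7

Final answer: 48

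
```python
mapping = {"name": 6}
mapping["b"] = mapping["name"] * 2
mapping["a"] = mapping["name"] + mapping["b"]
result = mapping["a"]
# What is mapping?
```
Trace:
  mapping={'name': 6}
  mapping={'name': 6, 'b': 12}
  mapping={'name': 6, 'b': 12, 'a': 18}
  mapping={'name': 6, 'b': 12, 'a': 18}, result=18

Final answer: {'name': 6, 'b': 12, 'a': 18}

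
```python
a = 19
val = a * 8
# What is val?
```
Trace:
  a=19
  a=19, val=152

Final answer: 152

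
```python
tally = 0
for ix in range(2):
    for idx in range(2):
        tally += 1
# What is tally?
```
Trace:
  tally=0
  tally=1, ix=0, idx=0
  tally=2, ix=0, idx=1
  tally=3, ix=1, idx=0
  tally=4, ix=1, idx=1

Final answer: 4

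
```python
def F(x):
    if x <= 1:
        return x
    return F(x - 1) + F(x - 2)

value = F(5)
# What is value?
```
Call trace (a repeated sub-call is expanded the first time; later identical calls just restate its return value):
F(x=5)
  F(x=4)
    F(x=3)
      F(x=2)
        F(x=1)
        -> return 1
        F(x=0)
        -> return 0
      -> return 1
      F(x=1)
      -> return 1
    -> return 2
    F(x=2) -> return 1  (same call as traced above)
  -> return 3
  F(x=3) -> return 2  (same call as traced above)
-> return 5

Final answer: 5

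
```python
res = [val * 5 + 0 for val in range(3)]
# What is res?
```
Trace:
  val=0
  val=1
  val=2
  res=[0, 5, 10]

Final answer: [0, 5, 10]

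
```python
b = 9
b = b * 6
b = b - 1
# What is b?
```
Trace:
  b=9
  b=54
  b=53

Final answer: 53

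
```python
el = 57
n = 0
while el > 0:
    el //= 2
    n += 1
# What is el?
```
Trace:
  el=57
  el=57, n=0
  el=28, n=1
  el=14, n=2
  el=7, n=3
  el=3, n=4
  el=1, n=5
  el=0, n=6

Final answer: 0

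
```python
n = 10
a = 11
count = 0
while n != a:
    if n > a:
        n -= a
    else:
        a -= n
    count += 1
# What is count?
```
Trace:
  n=10
  n=10, a=11
  n=10, a=11, count=0
  n=10, a=1, count=1
  n=9, a=1, count=2
  n=8, a=1, count=3
  n=7, a=1, count=4
  n=6, a=1, count=5
  n=5, a=1, count=6
  n=4, a=1, count=7
  n=3, a=1, count=8
  n=2, a=1, count=9
  n=1, a=1, count=10

Final answer: 10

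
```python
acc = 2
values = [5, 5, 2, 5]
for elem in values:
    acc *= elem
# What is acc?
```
Trace:
  acc=2
  acc=10, elem=5
  acc=50, elem=5
  acc=100, elem=2
  acc=500, elem=5

Final answer: 500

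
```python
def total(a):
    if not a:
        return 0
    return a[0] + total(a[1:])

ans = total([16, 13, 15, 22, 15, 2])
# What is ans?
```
Call trace:
total(a=[16, 13, 15, 22, 15, 2])
  total(a=[13, 15, 22, 15, 2])
    total(a=[15, 22, 15, 2])
      total(a=[22, 15, 2])
        total(a=[15, 2])
          total(a=[2])
            total(a=[])
            -> return 0
          -> return 2
        -> return 17
      -> return 39
    -> return 54
  -> return 67
-> return 83

Final answer: 83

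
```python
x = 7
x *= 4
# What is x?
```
Trace:
  x=7
  x=28

Final answer: 28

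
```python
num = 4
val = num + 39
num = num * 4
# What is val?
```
Trace:
  num=4
  num=4, val=43
  num=16, val=43

Final answer: 43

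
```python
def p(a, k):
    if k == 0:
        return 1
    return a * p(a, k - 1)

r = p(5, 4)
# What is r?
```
Call trace:
p(a=5, k=4)
  p(a=5, k=3)
    p(a=5, k=2)
      p(a=5, k=1)
        p(a=5, k=0)
        -> return 1
      -> return 5
    -> return 25
  -> return 125
-> return 625

Final answer: 625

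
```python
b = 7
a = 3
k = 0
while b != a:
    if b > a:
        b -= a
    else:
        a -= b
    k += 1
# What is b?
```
Trace:
  b=7
  b=7, a=3
  b=7, a=3, k=0
  b=4, a=3, k=1
  b=1, a=3, k=2
  b=1, a=2, k=3
  b=1, a=1, k=4

Final answer: 1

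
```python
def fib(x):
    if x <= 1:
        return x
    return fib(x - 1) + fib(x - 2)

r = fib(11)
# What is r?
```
Call trace (a repeated sub-call is expanded the first time; later identical calls just restate its return value):
fib(x=11)
  fib(x=10)
    fib(x=9)
      fib(x=8)
        fib(x=7)
          fib(x=6)
            fib(x=5)
              fib(x=4)
                fib(x=3)
                  fib(x=2)
                    fib(x=1)
                    -> return 1
                    fib(x=0)
                    -> return 0
                  -> return 1
                  fib(x=1)
                  -> return 1
                -> return 2
                fib(x=2) -> return 1  (same call as traced above)
              -> return 3
              fib(x=3) -> return 2  (same call as traced above)
            -> return 5
            fib(x=4) -> return 3  (same call as traced above)
          -> return 8
          fib(x=5) -> return 5  (same call as traced above)
        -> return 13
        fib(x=6) -> return 8  (same call as traced above)
      -> return 21
      fib(x=7) -> return 13  (same call as traced above)
    -> return 34
    fib(x=8) -> return 21  (same call as traced above)
  -> return 55
  fib(x=9) -> return 34  (same call as traced above)
-> return 89

Final answer: 89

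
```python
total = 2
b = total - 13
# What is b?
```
Trace:
  total=2
  total=2, b=-11

Final answer: -11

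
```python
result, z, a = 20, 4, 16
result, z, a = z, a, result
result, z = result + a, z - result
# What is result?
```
Trace:
  result=20, z=4, a=16
  result=4, z=16, a=20
  result=24, z=12, a=20

Final answer: 24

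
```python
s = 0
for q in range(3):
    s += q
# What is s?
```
Trace:
  s=0
  s=0, q=0
  s=1, q=1
  s=3, q=2

Final answer: 3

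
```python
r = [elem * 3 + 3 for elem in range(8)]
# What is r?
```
Trace:
  elem=0
  elem=1
  elem=2
  elem=3
  elem=4
  elem=5
  elem=6
  elem=7
  r=[3, 6, 9, 12, 15, 18, 21, 24]

Final answer: [3, 6, 9, 12, 15, 18, 21, 24]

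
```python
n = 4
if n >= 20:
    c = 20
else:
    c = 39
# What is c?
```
Trace:
  n=4
  n=4, c=39

Final answer: 39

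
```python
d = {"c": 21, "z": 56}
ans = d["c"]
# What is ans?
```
Trace:
  d={'c': 21, 'z': 56}
  d={'c': 21, 'z': 56}, ans=21

Final answer: 21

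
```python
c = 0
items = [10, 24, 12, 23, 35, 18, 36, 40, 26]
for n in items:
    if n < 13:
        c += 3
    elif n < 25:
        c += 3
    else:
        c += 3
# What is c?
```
Trace:
  c=0
  c=3, n=10
  c=6, n=24
  c=9, n=12
  c=12, n=23
  c=15, n=35
  c=18, n=18
  c=21, n=36
  c=24, n=40
  c=27, n=26

Final answer: 27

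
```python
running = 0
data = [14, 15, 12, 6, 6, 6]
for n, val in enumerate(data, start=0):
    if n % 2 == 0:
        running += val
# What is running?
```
Trace:
  running=0
  running=14, n=0, val=14
  running=14, n=1, val=15
  running=26, n=2, val=12
  running=26, n=3, val=6
  running=32, n=4, val=6
  running=32, n=5, val=6

Final answer: 32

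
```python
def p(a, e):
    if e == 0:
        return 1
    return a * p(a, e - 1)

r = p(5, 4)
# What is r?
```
Call trace:
p(a=5, e=4)
  p(a=5, e=3)
    p(a=5, e=2)
      p(a=5, e=1)
        p(a=5, e=0)
        -> return 1
      -> return 5
    -> return 25
  -> return 125
-> return 625

Final answer: 625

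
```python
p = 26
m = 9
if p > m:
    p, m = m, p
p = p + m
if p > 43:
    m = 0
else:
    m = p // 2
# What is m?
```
Trace:
  p=26
  p=26, m=9
  p=9, m=26
  p=35, m=26
  p=35, m=17

Final answer: 17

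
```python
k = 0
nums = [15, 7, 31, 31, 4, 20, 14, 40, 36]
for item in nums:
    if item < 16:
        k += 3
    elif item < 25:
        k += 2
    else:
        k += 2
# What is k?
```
Trace:
  k=0
  k=3, item=15
  k=6, item=7
  k=8, item=31
  k=10, item=31
  k=13, item=4
  k=15, item=20
  k=18, item=14
  k=20, item=40
  k=22, item=36

Final answer: 22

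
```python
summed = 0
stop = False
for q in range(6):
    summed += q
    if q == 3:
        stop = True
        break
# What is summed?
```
Trace:
  summed=0
  summed=0, stop=False
  summed=0, stop=False, q=0
  summed=1, stop=False, q=1
  summed=3, stop=False, q=2
  summed=6, stop=True, q=3

Final answer: 6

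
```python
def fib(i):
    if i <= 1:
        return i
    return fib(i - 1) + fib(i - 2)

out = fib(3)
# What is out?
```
Call trace:
fib(i=3)
  fib(i=2)
    fib(i=1)
    -> return 1
    fib(i=0)
    -> return 0
  -> return 1
  fib(i=1)
  -> return 1
-> return 2

Final answer: 2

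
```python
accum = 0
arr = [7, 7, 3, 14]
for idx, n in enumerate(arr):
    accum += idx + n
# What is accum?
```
Trace:
  accum=0
  accum=7, idx=0, n=7
  accum=15, idx=1, n=7
  accum=20, idx=2, n=3
  accum=37, idx=3, n=14

Final answer: 37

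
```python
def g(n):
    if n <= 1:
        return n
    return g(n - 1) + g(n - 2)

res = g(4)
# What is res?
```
Call trace (a repeated sub-call is expanded the first time; later identical calls just restate its return value):
g(n=4)
  g(n=3)
    g(n=2)
      g(n=1)
      -> return 1
      g(n=0)
      -> return 0
    -> return 1
    g(n=1)
    -> return 1
  -> return 2
  g(n=2) -> return 1  (same call as traced above)
-> return 3

Final answer: 3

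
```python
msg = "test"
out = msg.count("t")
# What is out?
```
Trace:
  msg='test'
  msg='test', out=2

Final answer: 2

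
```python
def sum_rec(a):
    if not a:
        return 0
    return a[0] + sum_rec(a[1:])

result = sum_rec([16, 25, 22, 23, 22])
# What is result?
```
Call trace:
sum_rec(a=[16, 25, 22, 23, 22])
  sum_rec(a=[25, 22, 23, 22])
    sum_rec(a=[22, 23, 22])
      sum_rec(a=[23, 22])
        sum_rec(a=[22])
          sum_rec(a=[])
          -> return 0
        -> return 22
      -> return 45
    -> return 67
  -> return 92
-> return 108

Final answer: 108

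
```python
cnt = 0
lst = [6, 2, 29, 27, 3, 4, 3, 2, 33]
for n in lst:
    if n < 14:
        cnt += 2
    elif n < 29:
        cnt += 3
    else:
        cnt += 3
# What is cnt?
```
Trace:
  cnt=0
  cnt=2, n=6
  cnt=4, n=2
  cnt=7, n=29
  cnt=10, n=27
  cnt=12, n=3
  cnt=14, n=4
  cnt=16, n=3
  cnt=18, n=2
  cnt=21, n=33

Final answer: 21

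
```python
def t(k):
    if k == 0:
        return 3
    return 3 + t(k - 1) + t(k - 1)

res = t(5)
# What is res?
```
Call trace (a repeated sub-call is expanded the first time; later identical calls just restate its return value):
t(k=5)
  t(k=4)
    t(k=3)
      t(k=2)
        t(k=1)
          t(k=0)
          -> return 3
          t(k=0)
          -> return 3
        -> return 9
        t(k=1) -> return 9  (same call as traced above)
      -> return 21
      t(k=2) -> return 21  (same call as traced above)
    -> return 45
    t(k=3) -> return 45  (same call as traced above)
  -> return 93
  t(k=4) -> return 93  (same call as traced above)
-> return 189

Final answer: 189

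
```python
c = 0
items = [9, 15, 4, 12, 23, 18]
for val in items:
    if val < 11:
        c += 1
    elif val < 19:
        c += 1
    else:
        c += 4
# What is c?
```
Trace:
  c=0
  c=1, val=9
  c=2, val=15
  c=3, val=4
  c=4, val=12
  c=8, val=23
  c=9, val=18

Final answer: 9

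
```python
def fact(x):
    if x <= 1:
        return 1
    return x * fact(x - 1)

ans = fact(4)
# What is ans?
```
Call trace:
fact(x=4)
  fact(x=3)
    fact(x=2)
      fact(x=1)
      -> return 1
    -> return 2
  -> return 6
-> return 24

Final answer: 24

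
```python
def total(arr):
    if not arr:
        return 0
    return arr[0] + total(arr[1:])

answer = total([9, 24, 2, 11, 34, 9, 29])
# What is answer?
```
Call trace:
total(arr=[9, 24, 2, 11, 34, 9, 29])
  total(arr=[24, 2, 11, 34, 9, 29])
    total(arr=[2, 11, 34, 9, 29])
      total(arr=[11, 34, 9, 29])
        total(arr=[34, 9, 29])
          total(arr=[9, 29])
            total(arr=[29])
              total(arr=[])
              -> return 0
            -> return 29
          -> return 38
        -> return 72
      -> return 83
    -> return 85
  -> return 109
-> return 118

Final answer: 118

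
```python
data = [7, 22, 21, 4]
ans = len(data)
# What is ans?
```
Trace:
  data=[7, 22, 21, 4]
  data=[7, 22, 21, 4], ans=4

Final answer: 4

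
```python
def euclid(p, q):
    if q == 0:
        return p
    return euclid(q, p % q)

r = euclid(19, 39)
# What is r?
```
Call trace:
euclid(p=19, q=39)
  euclid(p=39, q=19)
    euclid(p=19, q=1)
      euclid(p=1, q=0)
      -> return 1
    -> return 1
  -> return 1
-> return 1

Final answer: 1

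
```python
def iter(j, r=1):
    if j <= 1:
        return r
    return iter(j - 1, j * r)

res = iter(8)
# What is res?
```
Call trace:
iter(j=8, r=1)
  iter(j=7, r=8)
    iter(j=6, r=56)
      iter(j=5, r=336)
        iter(j=4, r=1680)
          iter(j=3, r=6720)
            iter(j=2, r=20160)
              iter(j=1, r=40320)
              -> return 40320
            -> return 40320
          -> return 40320
        -> return 40320
      -> return 40320
    -> return 40320
  -> return 40320
-> return 40320

Final answer: 40320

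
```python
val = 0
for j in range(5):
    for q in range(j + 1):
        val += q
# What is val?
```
Trace:
  val=0
  val=0, j=0, q=0
  val=0, j=1, q=0
  val=1, j=1, q=1
  val=1, j=2, q=0
  val=2, j=2, q=1
  val=4, j=2, q=2
  val=4, j=3, q=0
  val=5, j=3, q=1
  val=7, j=3, q=2
  val=10, j=3, q=3
  val=10, j=4, q=0
  val=11, j=4, q=1
  val=13, j=4, q=2
  val=16, j=4, q=3
  val=20, j=4, q=4

Final answer: 20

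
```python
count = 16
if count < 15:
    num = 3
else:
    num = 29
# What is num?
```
Trace:
  count=16
  count=16, num=29

Final answer: 29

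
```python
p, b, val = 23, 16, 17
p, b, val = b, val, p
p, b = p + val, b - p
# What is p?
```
Trace:
  p=23, b=16, val=17
  p=16, b=17, val=23
  p=39, b=1, val=23

Final answer: 39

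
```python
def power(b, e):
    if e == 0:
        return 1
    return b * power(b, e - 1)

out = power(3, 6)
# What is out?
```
Call trace:
power(b=3, e=6)
  power(b=3, e=5)
    power(b=3, e=4)
      power(b=3, e=3)
        power(b=3, e=2)
          power(b=3, e=1)
            power(b=3, e=0)
            -> return 1
          -> return 3
        -> return 9
      -> return 27
    -> return 81
  -> return 243
-> return 729

Final answer: 729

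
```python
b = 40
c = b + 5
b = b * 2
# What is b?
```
Trace:
  b=40
  b=40, c=45
  b=80, c=45

Final answer: 80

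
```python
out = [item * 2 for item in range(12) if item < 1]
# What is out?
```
Trace:
  item=0
  item=1
  item=2
  item=3
  item=4
  item=5
  item=6
  item=7
  item=8
  item=9
  item=10
  item=11
  out=[0]

Final answer: [0]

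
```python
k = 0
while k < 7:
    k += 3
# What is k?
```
Trace:
  k=0
  k=3
  k=6
  k=9

Final answer: 9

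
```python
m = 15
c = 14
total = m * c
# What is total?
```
Trace:
  m=15
  m=15, c=14
  m=15, c=14, total=210

Final answer: 210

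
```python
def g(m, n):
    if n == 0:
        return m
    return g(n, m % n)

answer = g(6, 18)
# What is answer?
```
Call trace:
g(m=6, n=18)
  g(m=18, n=6)
    g(m=6, n=0)
    -> return 6
  -> return 6
-> return 6

Final answer: 6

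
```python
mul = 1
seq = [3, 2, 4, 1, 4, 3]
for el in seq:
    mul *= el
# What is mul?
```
Trace:
  mul=1
  mul=3, el=3
  mul=6, el=2
  mul=24, el=4
  mul=24, el=1
  mul=96, el=4
  mul=288, el=3

Final answer: 288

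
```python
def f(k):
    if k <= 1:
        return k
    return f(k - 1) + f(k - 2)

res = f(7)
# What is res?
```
Call trace (a repeated sub-call is expanded the first time; later identical calls just restate its return value):
f(k=7)
  f(k=6)
    f(k=5)
      f(k=4)
        f(k=3)
          f(k=2)
            f(k=1)
            -> return 1
            f(k=0)
            -> return 0
          -> return 1
          f(k=1)
          -> return 1
        -> return 2
        f(k=2) -> return 1  (same call as traced above)
      -> return 3
      f(k=3) -> return 2  (same call as traced above)
    -> return 5
    f(k=4) -> return 3  (same call as traced above)
  -> return 8
  f(k=5) -> return 5  (same call as traced above)
-> return 13

Final answer: 13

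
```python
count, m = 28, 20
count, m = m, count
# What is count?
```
Trace:
  count=28, m=20
  count=20, m=28

Final answer: 20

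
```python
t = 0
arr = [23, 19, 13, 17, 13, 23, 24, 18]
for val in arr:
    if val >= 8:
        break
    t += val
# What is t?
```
Trace:
  t=0
  t=0, val=23

Final answer: 0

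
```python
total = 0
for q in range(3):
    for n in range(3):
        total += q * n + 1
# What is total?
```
Trace:
  total=0
  total=1, q=0, n=0
  total=2, q=0, n=1
  total=3, q=0, n=2
  total=4, q=1, n=0
  total=6, q=1, n=1
  total=9, q=1, n=2
  total=10, q=2, n=0
  total=13, q=2, n=1
  total=18, q=2, n=2

Final answer: 18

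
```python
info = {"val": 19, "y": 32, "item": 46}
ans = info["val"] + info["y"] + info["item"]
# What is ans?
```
Trace:
  info={'val': 19, 'y': 32, 'item': 46}
  info={'val': 19, 'y': 32, 'item': 46}, ans=97

Final answer: 97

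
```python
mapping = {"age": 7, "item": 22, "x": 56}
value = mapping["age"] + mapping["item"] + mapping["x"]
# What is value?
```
Trace:
  mapping={'age': 7, 'item': 22, 'x': 56}
  mapping={'age': 7, 'item': 22, 'x': 56}, value=85

Final answer: 85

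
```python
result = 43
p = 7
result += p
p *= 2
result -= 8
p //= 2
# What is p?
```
Trace:
  result=43
  result=43, p=7
  result=50, p=7
  result=50, p=14
  result=42, p=14
  result=42, p=7

Final answer: 7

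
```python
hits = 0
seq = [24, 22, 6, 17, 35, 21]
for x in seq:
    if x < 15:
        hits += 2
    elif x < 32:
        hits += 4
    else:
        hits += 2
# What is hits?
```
Trace:
  hits=0
  hits=4, x=24
  hits=8, x=22
  hits=10, x=6
  hits=14, x=17
  hits=16, x=35
  hits=20, x=21

Final answer: 20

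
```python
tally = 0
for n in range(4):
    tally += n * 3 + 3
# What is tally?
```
Trace:
  tally=0
  tally=3, n=0
  tally=9, n=1
  tally=18, n=2
  tally=30, n=3

Final answer: 30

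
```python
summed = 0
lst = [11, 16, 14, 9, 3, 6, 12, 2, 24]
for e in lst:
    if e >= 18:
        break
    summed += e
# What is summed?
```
Trace:
  summed=0
  summed=11, e=11
  summed=27, e=16
  summed=41, e=14
  summed=50, e=9
  summed=53, e=3
  summed=59, e=6
  summed=71, e=12
  summed=73, e=2
  summed=73, e=24

Final answer: 73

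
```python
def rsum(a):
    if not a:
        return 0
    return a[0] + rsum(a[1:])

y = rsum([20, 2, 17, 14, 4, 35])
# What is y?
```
Call trace:
rsum(a=[20, 2, 17, 14, 4, 35])
  rsum(a=[2, 17, 14, 4, 35])
    rsum(a=[17, 14, 4, 35])
      rsum(a=[14, 4, 35])
        rsum(a=[4, 35])
          rsum(a=[35])
            rsum(a=[])
            -> return 0
          -> return 35
        -> return 39
      -> return 53
    -> return 70
  -> return 72
-> return 92

Final answer: 92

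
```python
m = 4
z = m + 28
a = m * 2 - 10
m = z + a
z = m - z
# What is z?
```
Trace:
  m=4
  m=4, z=32
  m=4, z=32, a=-2
  m=30, z=32, a=-2
  m=30, z=-2, a=-2

Final answer: -2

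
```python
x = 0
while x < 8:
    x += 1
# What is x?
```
Trace:
  x=0
  x=1
  x=2
  x=3
  x=4
  x=5
  x=6
  x=7
  x=8

Final answer: 8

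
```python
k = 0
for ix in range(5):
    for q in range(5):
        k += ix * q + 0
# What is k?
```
Trace:
  k=0
  k=0, ix=0, q=0
  k=0, ix=0, q=1
  k=0, ix=0, q=2
  k=0, ix=0, q=3
  k=0, ix=0, q=4
  k=0, ix=1, q=0
  k=1, ix=1, q=1
  k=3, ix=1, q=2
  k=6, ix=1, q=3
  k=10, ix=1, q=4
  k=10, ix=2, q=0
  k=12, ix=2, q=1
  k=16, ix=2, q=2
  k=22, ix=2, q=3
  k=30, ix=2, q=4
  k=30, ix=3, q=0
  k=33, ix=3, q=1
  k=39, ix=3, q=2
  k=48, ix=3, q=3
  k=60, ix=3, q=4
  k=60, ix=4, q=0
  k=64, ix=4, q=1
  k=72, ix=4, q=2
  k=84, ix=4, q=3
  k=100, ix=4, q=4

Final answer: 100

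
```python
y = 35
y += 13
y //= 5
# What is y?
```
Trace:
  y=35
  y=48
  y=9

Final answer: 9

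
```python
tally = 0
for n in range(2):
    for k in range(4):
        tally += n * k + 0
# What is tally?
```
Trace:
  tally=0
  tally=0, n=0, k=0
  tally=0, n=0, k=1
  tally=0, n=0, k=2
  tally=0, n=0, k=3
  tally=0, n=1, k=0
  tally=1, n=1, k=1
  tally=3, n=1, k=2
  tally=6, n=1, k=3

Final answer: 6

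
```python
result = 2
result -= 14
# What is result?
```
Trace:
  result=2
  result=-12

Final answer: -12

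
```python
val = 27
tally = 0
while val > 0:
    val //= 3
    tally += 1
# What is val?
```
Trace:
  val=27
  val=27, tally=0
  val=9, tally=1
  val=3, tally=2
  val=1, tally=3
  val=0, tally=4

Final answer: 0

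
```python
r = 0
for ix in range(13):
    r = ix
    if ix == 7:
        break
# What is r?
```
Trace:
  r=0
  r=0, ix=0
  r=1, ix=1
  r=2, ix=2
  r=3, ix=3
  r=4, ix=4
  r=5, ix=5
  r=6, ix=6
  r=7, ix=7

Final answer: 7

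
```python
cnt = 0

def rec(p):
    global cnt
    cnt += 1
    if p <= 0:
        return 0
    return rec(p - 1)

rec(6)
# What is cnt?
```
Call trace:
rec(p=6)
  rec(p=5)
    rec(p=4)
      rec(p=3)
        rec(p=2)
          rec(p=1)
            rec(p=0)
            -> return 0
          -> return 0
        -> return 0
      -> return 0
    -> return 0
  -> return 0
-> return 0

cnt is incremented once per call. rec is entered once for each p = 6, 5, 4, 3, 2, 1, 0 (the p <= 0 call returns without recursing), i.e. 6 + 1 calls.
cnt = 7

Final answer: 7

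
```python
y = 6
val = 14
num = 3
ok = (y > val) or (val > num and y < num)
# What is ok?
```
Trace:
  y=6
  y=6, val=14
  y=6, val=14, num=3
  y=6, val=14, num=3, ok=False

Final answer: False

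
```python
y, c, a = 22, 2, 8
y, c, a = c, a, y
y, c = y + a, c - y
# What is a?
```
Trace:
  y=22, c=2, a=8
  y=2, c=8, a=22
  y=24, c=6, a=22

Final answer: 22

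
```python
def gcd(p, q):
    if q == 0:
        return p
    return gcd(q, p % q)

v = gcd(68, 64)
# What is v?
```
Call trace:
gcd(p=68, q=64)
  gcd(p=64, q=4)
    gcd(p=4, q=0)
    -> return 4
  -> return 4
-> return 4

Final answer: 4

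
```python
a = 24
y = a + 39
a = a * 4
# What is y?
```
Trace:
  a=24
  a=24, y=63
  a=96, y=63

Final answer: 63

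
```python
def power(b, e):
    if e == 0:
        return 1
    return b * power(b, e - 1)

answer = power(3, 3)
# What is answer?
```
Call trace:
power(b=3, e=3)
  power(b=3, e=2)
    power(b=3, e=1)
      power(b=3, e=0)
      -> return 1
    -> return 3
  -> return 9
-> return 27

Final answer: 27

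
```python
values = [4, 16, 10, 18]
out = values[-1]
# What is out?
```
Trace:
  values=[4, 16, 10, 18]
  values=[4, 16, 10, 18], out=18

Final answer: 18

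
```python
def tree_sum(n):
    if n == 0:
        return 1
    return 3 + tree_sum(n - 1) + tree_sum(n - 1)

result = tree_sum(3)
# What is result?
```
Call trace (a repeated sub-call is expanded the first time; later identical calls just restate its return value):
tree_sum(n=3)
  tree_sum(n=2)
    tree_sum(n=1)
      tree_sum(n=0)
      -> return 1
      tree_sum(n=0)
      -> return 1
    -> return 5
    tree_sum(n=1) -> return 5  (same call as traced above)
  -> return 13
  tree_sum(n=2) -> return 13  (same call as traced above)
-> return 29

Final answer: 29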